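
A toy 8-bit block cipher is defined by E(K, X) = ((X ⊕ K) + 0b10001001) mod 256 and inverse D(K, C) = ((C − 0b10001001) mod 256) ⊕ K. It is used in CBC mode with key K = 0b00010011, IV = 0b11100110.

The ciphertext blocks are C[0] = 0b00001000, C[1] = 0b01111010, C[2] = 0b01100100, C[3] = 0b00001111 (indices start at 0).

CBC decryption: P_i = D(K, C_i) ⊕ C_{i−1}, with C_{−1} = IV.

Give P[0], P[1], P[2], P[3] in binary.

P[0] = 0b10001010, P[1] = 0b11101010, P[2] = 0b10110010, P[3] = 0b11110001

P[0]: D(K, 0b00001000) = 0b01101100; 0b01101100 ⊕ 0b11100110 = 0b10001010.
P[1]: D(K, 0b01111010) = 0b11100010; 0b11100010 ⊕ 0b00001000 = 0b11101010.
P[2]: D(K, 0b01100100) = 0b11001000; 0b11001000 ⊕ 0b01111010 = 0b10110010.
P[3]: D(K, 0b00001111) = 0b10010101; 0b10010101 ⊕ 0b01100100 = 0b11110001.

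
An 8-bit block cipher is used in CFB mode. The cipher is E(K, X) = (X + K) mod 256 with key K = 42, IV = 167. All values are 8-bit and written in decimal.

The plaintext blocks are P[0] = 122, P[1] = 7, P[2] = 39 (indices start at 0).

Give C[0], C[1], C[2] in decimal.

CFB encryption: C_i = P_i ⊕ E(K, C_{i−1}), with C_{−1} = IV.
C[0]: E(K, 167) = 209; 122 ⊕ 209 = 171.
C[1]: E(K, 171) = 213; 7 ⊕ 213 = 210.
C[2]: E(K, 210) = 252; 39 ⊕ 252 = 219.

C[0] = 171, C[1] = 210, C[2] = 219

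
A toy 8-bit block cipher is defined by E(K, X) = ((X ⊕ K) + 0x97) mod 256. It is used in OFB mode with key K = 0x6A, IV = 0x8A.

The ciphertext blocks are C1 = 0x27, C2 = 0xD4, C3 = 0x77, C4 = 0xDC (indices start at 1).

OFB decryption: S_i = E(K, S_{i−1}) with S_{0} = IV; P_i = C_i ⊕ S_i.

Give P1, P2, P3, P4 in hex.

P1: S = E(K, 0x8A) = 0x77; 0x27 ⊕ 0x77 = 0x50.
P2: S = E(K, 0x77) = 0xB4; 0xD4 ⊕ 0xB4 = 0x60.
P3: S = E(K, 0xB4) = 0x75; 0x77 ⊕ 0x75 = 0x02.
P4: S = E(K, 0x75) = 0xB6; 0xDC ⊕ 0xB6 = 0x6A.

P1 = 0x50, P2 = 0x60, P3 = 0x02, P4 = 0x6A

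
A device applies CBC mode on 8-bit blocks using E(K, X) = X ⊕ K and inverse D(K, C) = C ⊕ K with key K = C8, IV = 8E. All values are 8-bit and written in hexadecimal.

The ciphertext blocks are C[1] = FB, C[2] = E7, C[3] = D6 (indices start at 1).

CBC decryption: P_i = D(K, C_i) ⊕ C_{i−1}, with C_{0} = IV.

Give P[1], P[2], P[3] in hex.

P[1]: D(K, FB) = 33; 33 ⊕ 8E = BD.
P[2]: D(K, E7) = 2F; 2F ⊕ FB = D4.
P[3]: D(K, D6) = 1E; 1E ⊕ E7 = F9.

P[1] = BD, P[2] = D4, P[3] = F9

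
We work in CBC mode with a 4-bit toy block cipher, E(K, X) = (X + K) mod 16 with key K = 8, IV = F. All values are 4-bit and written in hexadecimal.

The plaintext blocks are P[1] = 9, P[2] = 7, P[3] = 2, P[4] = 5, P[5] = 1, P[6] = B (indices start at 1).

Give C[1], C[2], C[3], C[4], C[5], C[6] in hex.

C[1] = E, C[2] = 1, C[3] = B, C[4] = 6, C[5] = F, C[6] = C

CBC encryption: C_i = E(K, P_i ⊕ C_{i−1}), with C_{0} = IV.
C[1]: P[1] ⊕ F = 6; E(K, 6) = E.
C[2]: P[2] ⊕ E = 9; E(K, 9) = 1.
C[3]: P[3] ⊕ 1 = 3; E(K, 3) = B.
C[4]: P[4] ⊕ B = E; E(K, E) = 6.
C[5]: P[5] ⊕ 6 = 7; E(K, 7) = F.
C[6]: P[6] ⊕ F = 4; E(K, 4) = C.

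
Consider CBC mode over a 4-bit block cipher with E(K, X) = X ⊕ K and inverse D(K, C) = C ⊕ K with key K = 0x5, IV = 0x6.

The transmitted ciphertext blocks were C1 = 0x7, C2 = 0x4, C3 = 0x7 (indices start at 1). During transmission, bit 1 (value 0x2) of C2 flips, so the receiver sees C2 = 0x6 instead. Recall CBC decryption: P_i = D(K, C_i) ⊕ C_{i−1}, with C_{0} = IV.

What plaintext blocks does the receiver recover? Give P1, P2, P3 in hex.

Only C2 changed, to 0x6. In CBC, a change in C_i garbles P_i and flips the same bit in P_{i+1}. Decrypting the received ciphertext:
P1: D(K, 0x7) = 0x2; 0x2 ⊕ 0x6 = 0x4.
P2: D(K, 0x6) = 0x3; 0x3 ⊕ 0x7 = 0x4.
P3: D(K, 0x7) = 0x2; 0x2 ⊕ 0x6 = 0x4.
Blocks that differ from the original plaintext: P2, P3.

P1 = 0x4, P2 = 0x4, P3 = 0x4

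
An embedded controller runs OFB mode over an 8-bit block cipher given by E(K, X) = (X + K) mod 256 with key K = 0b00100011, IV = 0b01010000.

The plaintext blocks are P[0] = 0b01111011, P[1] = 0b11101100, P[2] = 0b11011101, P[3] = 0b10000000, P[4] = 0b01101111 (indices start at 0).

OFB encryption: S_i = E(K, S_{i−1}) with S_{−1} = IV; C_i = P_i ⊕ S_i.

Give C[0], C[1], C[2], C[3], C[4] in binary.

C[0] = 0b00001000, C[1] = 0b01111010, C[2] = 0b01100100, C[3] = 0b01011100, C[4] = 0b10010000

C[0]: S = E(K, 0b01010000) = 0b01110011; 0b01111011 ⊕ 0b01110011 = 0b00001000.
C[1]: S = E(K, 0b01110011) = 0b10010110; 0b11101100 ⊕ 0b10010110 = 0b01111010.
C[2]: S = E(K, 0b10010110) = 0b10111001; 0b11011101 ⊕ 0b10111001 = 0b01100100.
C[3]: S = E(K, 0b10111001) = 0b11011100; 0b10000000 ⊕ 0b11011100 = 0b01011100.
C[4]: S = E(K, 0b11011100) = 0b11111111; 0b01101111 ⊕ 0b11111111 = 0b10010000.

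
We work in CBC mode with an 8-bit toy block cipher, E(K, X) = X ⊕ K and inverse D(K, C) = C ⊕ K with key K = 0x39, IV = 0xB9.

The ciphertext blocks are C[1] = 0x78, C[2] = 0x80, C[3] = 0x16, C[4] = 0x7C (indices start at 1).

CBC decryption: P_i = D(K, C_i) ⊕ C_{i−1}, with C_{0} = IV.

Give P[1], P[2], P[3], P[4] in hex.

P[1] = 0xF8, P[2] = 0xC1, P[3] = 0xAF, P[4] = 0x53

P[1]: D(K, 0x78) = 0x41; 0x41 ⊕ 0xB9 = 0xF8.
P[2]: D(K, 0x80) = 0xB9; 0xB9 ⊕ 0x78 = 0xC1.
P[3]: D(K, 0x16) = 0x2F; 0x2F ⊕ 0x80 = 0xAF.
P[4]: D(K, 0x7C) = 0x45; 0x45 ⊕ 0x16 = 0x53.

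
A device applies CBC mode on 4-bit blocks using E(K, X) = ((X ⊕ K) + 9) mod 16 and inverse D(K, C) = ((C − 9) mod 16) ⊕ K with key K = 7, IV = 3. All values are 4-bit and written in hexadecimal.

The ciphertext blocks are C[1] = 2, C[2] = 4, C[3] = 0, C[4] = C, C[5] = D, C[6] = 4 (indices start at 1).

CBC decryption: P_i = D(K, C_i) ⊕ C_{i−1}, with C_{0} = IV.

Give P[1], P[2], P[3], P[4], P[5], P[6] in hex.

P[1]: D(K, 2) = E; E ⊕ 3 = D.
P[2]: D(K, 4) = C; C ⊕ 2 = E.
P[3]: D(K, 0) = 0; 0 ⊕ 4 = 4.
P[4]: D(K, C) = 4; 4 ⊕ 0 = 4.
P[5]: D(K, D) = 3; 3 ⊕ C = F.
P[6]: D(K, 4) = C; C ⊕ D = 1.

P[1] = D, P[2] = E, P[3] = 4, P[4] = 4, P[5] = F, P[6] = 1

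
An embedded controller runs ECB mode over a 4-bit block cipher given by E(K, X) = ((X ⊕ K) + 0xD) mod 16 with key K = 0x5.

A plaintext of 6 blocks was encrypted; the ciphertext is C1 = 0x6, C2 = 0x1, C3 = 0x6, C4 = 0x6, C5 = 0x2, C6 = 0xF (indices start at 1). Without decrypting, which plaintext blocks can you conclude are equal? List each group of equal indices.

P1 = P3 = P4

ECB encrypts each block independently with the same key, so equal ciphertext blocks imply equal plaintext blocks.
C1 = C3 = C4 = 0x6, so P1 = P3 = P4.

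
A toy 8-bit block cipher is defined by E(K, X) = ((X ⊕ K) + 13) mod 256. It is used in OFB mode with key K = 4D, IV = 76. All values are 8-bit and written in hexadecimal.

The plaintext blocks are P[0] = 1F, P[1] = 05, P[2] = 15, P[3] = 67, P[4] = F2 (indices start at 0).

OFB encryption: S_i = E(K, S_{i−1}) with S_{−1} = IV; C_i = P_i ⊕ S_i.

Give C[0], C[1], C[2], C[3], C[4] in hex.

C[0] = 51, C[1] = 13, C[2] = 7B, C[3] = 51, C[4] = 7C

C[0]: S = E(K, 76) = 4E; 1F ⊕ 4E = 51.
C[1]: S = E(K, 4E) = 16; 05 ⊕ 16 = 13.
C[2]: S = E(K, 16) = 6E; 15 ⊕ 6E = 7B.
C[3]: S = E(K, 6E) = 36; 67 ⊕ 36 = 51.
C[4]: S = E(K, 36) = 8E; F2 ⊕ 8E = 7C.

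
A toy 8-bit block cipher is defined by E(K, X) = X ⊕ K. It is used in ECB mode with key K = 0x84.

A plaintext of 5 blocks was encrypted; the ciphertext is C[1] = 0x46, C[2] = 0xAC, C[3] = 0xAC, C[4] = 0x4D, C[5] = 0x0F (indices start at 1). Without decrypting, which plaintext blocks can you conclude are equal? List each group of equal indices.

P[2] = P[3]

ECB encrypts each block independently with the same key, so equal ciphertext blocks imply equal plaintext blocks.
C[2] = C[3] = 0xAC, so P[2] = P[3].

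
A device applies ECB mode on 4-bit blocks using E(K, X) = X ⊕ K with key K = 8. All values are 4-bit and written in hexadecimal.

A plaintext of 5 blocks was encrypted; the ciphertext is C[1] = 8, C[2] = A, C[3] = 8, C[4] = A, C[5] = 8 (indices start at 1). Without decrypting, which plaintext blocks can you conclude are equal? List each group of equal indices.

P[1] = P[3] = P[5]; P[2] = P[4]

ECB encrypts each block independently with the same key, so equal ciphertext blocks imply equal plaintext blocks.
C[1] = C[3] = C[5] = 8, so P[1] = P[3] = P[5].
C[2] = C[4] = A, so P[2] = P[4].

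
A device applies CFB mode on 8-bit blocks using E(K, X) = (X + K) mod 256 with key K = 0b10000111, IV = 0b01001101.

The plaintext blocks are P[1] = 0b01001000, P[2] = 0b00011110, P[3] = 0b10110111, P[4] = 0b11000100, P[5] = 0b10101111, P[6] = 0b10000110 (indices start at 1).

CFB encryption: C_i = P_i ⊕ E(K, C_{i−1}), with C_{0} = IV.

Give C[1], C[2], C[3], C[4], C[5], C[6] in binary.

C[1]: E(K, 0b01001101) = 0b11010100; 0b01001000 ⊕ 0b11010100 = 0b10011100.
C[2]: E(K, 0b10011100) = 0b00100011; 0b00011110 ⊕ 0b00100011 = 0b00111101.
C[3]: E(K, 0b00111101) = 0b11000100; 0b10110111 ⊕ 0b11000100 = 0b01110011.
C[4]: E(K, 0b01110011) = 0b11111010; 0b11000100 ⊕ 0b11111010 = 0b00111110.
C[5]: E(K, 0b00111110) = 0b11000101; 0b10101111 ⊕ 0b11000101 = 0b01101010.
C[6]: E(K, 0b01101010) = 0b11110001; 0b10000110 ⊕ 0b11110001 = 0b01110111.

C[1] = 0b10011100, C[2] = 0b00111101, C[3] = 0b01110011, C[4] = 0b00111110, C[5] = 0b01101010, C[6] = 0b01110111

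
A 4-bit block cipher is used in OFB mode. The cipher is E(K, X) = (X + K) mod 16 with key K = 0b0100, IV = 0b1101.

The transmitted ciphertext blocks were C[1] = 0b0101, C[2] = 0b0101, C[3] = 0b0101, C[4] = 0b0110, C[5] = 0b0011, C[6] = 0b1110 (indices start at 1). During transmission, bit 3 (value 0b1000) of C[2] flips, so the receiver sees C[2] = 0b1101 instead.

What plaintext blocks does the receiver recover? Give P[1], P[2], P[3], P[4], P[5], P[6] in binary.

P[1] = 0b0100, P[2] = 0b1000, P[3] = 0b1100, P[4] = 0b1011, P[5] = 0b0010, P[6] = 0b1011

OFB decryption: S_i = E(K, S_{i−1}) with S_{0} = IV; P_i = C_i ⊕ S_i.
Only C[2] changed, to 0b1101. In OFB, a change in C_i flips the same bit in P_i only; the keystream is unaffected. Decrypting the received ciphertext:
P[1]: S = E(K, 0b1101) = 0b0001; 0b0101 ⊕ 0b0001 = 0b0100.
P[2]: S = E(K, 0b0001) = 0b0101; 0b1101 ⊕ 0b0101 = 0b1000.
P[3]: S = E(K, 0b0101) = 0b1001; 0b0101 ⊕ 0b1001 = 0b1100.
P[4]: S = E(K, 0b1001) = 0b1101; 0b0110 ⊕ 0b1101 = 0b1011.
P[5]: S = E(K, 0b1101) = 0b0001; 0b0011 ⊕ 0b0001 = 0b0010.
P[6]: S = E(K, 0b0001) = 0b0101; 0b1110 ⊕ 0b0101 = 0b1011.
Blocks that differ from the original plaintext: P[2].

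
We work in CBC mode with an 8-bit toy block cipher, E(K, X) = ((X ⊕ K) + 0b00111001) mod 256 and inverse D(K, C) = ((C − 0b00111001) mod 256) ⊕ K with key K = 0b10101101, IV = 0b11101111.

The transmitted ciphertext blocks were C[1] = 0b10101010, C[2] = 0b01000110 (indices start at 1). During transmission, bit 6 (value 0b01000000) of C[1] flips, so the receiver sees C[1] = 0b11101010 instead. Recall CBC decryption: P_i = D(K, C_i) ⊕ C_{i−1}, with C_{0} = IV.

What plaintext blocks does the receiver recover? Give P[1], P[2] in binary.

Only C[1] changed, to 0b11101010. In CBC, a change in C_i garbles P_i and flips the same bit in P_{i+1}. Decrypting the received ciphertext:
P[1]: D(K, 0b11101010) = 0b00011100; 0b00011100 ⊕ 0b11101111 = 0b11110011.
P[2]: D(K, 0b01000110) = 0b10100000; 0b10100000 ⊕ 0b11101010 = 0b01001010.
Blocks that differ from the original plaintext: P[1], P[2].

P[1] = 0b11110011, P[2] = 0b01001010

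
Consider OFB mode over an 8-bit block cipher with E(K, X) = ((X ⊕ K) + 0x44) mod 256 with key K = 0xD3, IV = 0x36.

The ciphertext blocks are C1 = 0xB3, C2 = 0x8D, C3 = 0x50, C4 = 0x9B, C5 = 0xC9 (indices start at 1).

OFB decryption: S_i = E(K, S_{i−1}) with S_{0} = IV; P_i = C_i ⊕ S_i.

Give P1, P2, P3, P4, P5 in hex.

P1 = 0x9A, P2 = 0xB3, P3 = 0x61, P4 = 0xBD, P5 = 0xF0

P1: S = E(K, 0x36) = 0x29; 0xB3 ⊕ 0x29 = 0x9A.
P2: S = E(K, 0x29) = 0x3E; 0x8D ⊕ 0x3E = 0xB3.
P3: S = E(K, 0x3E) = 0x31; 0x50 ⊕ 0x31 = 0x61.
P4: S = E(K, 0x31) = 0x26; 0x9B ⊕ 0x26 = 0xBD.
P5: S = E(K, 0x26) = 0x39; 0xC9 ⊕ 0x39 = 0xF0.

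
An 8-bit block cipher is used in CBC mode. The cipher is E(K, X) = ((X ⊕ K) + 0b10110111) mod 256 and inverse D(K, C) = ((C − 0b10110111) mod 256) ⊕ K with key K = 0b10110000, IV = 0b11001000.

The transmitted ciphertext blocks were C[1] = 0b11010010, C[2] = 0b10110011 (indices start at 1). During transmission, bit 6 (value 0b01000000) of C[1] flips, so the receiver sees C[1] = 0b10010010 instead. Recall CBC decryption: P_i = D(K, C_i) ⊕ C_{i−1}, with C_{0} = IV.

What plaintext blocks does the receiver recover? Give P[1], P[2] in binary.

P[1] = 0b10100011, P[2] = 0b11011110

Only C[1] changed, to 0b10010010. In CBC, a change in C_i garbles P_i and flips the same bit in P_{i+1}. Decrypting the received ciphertext:
P[1]: D(K, 0b10010010) = 0b01101011; 0b01101011 ⊕ 0b11001000 = 0b10100011.
P[2]: D(K, 0b10110011) = 0b01001100; 0b01001100 ⊕ 0b10010010 = 0b11011110.
Blocks that differ from the original plaintext: P[1], P[2].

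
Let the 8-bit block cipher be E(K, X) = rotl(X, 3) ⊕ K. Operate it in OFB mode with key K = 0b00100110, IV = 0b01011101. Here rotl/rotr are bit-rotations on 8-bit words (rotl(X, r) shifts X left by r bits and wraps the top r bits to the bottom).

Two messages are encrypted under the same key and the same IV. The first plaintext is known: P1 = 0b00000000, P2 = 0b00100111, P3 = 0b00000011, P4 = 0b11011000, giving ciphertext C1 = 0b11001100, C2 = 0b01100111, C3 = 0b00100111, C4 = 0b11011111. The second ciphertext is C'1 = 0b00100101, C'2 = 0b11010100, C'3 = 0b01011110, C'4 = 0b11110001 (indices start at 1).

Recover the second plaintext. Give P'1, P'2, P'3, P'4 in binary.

In OFB with a reused IV, both messages share the same keystream S_i, so C_i ⊕ C'_i = P_i ⊕ P'_i and thus P'_i = P_i ⊕ C_i ⊕ C'_i.
P'1: 0b00000000 ⊕ 0b11001100 ⊕ 0b00100101 = 0b11101001.
P'2: 0b00100111 ⊕ 0b01100111 ⊕ 0b11010100 = 0b10010100.
P'3: 0b00000011 ⊕ 0b00100111 ⊕ 0b01011110 = 0b01111010.
P'4: 0b11011000 ⊕ 0b11011111 ⊕ 0b11110001 = 0b11110110.

P'1 = 0b11101001, P'2 = 0b10010100, P'3 = 0b01111010, P'4 = 0b11110110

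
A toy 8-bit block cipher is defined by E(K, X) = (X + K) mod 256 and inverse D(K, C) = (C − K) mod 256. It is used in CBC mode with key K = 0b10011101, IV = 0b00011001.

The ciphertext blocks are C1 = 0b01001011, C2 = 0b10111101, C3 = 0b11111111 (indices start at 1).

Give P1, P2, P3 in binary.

P1 = 0b10110111, P2 = 0b01101011, P3 = 0b11011111

CBC decryption: P_i = D(K, C_i) ⊕ C_{i−1}, with C_{0} = IV.
P1: D(K, 0b01001011) = 0b10101110; 0b10101110 ⊕ 0b00011001 = 0b10110111.
P2: D(K, 0b10111101) = 0b00100000; 0b00100000 ⊕ 0b01001011 = 0b01101011.
P3: D(K, 0b11111111) = 0b01100010; 0b01100010 ⊕ 0b10111101 = 0b11011111.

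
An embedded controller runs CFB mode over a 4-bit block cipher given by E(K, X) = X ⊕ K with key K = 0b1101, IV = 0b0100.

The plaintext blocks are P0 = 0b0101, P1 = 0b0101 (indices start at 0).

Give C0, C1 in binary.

C0 = 0b1100, C1 = 0b0100

CFB encryption: C_i = P_i ⊕ E(K, C_{i−1}), with C_{−1} = IV.
C0: E(K, 0b0100) = 0b1001; 0b0101 ⊕ 0b1001 = 0b1100.
C1: E(K, 0b1100) = 0b0001; 0b0101 ⊕ 0b0001 = 0b0100.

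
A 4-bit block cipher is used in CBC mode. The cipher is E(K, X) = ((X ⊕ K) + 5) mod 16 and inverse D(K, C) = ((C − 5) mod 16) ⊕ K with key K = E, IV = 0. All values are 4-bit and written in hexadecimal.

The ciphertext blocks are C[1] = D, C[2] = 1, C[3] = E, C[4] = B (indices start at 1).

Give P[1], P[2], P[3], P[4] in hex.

CBC decryption: P_i = D(K, C_i) ⊕ C_{i−1}, with C_{0} = IV.
P[1]: D(K, D) = 6; 6 ⊕ 0 = 6.
P[2]: D(K, 1) = 2; 2 ⊕ D = F.
P[3]: D(K, E) = 7; 7 ⊕ 1 = 6.
P[4]: D(K, B) = 8; 8 ⊕ E = 6.

P[1] = 6, P[2] = F, P[3] = 6, P[4] = 6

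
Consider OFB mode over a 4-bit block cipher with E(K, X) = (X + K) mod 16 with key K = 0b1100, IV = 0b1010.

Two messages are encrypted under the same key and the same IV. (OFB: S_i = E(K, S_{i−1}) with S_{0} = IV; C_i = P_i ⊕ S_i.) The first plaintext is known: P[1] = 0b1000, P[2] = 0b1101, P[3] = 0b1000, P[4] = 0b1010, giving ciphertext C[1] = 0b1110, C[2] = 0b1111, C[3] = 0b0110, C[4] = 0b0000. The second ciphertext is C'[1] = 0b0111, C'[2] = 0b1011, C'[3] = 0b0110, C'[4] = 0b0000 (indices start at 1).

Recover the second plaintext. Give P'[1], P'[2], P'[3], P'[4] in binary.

P'[1] = 0b0001, P'[2] = 0b1001, P'[3] = 0b1000, P'[4] = 0b1010

In OFB with a reused IV, both messages share the same keystream S_i, so C_i ⊕ C'_i = P_i ⊕ P'_i and thus P'_i = P_i ⊕ C_i ⊕ C'_i.
P'[1]: 0b1000 ⊕ 0b1110 ⊕ 0b0111 = 0b0001.
P'[2]: 0b1101 ⊕ 0b1111 ⊕ 0b1011 = 0b1001.
P'[3]: 0b1000 ⊕ 0b0110 ⊕ 0b0110 = 0b1000.
P'[4]: 0b1010 ⊕ 0b0000 ⊕ 0b0000 = 0b1010.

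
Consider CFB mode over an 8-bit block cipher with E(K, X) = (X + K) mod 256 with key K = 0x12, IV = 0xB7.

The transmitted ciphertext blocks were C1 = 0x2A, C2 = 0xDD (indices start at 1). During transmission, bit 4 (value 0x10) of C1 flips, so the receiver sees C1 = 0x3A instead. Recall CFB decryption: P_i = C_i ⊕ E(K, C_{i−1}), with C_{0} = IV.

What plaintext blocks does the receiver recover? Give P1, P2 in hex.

P1 = 0xF3, P2 = 0x91

Only C1 changed, to 0x3A. In CFB, a change in C_i flips the same bit in P_i and garbles P_{i+1}. Decrypting the received ciphertext:
P1: E(K, 0xB7) = 0xC9; 0x3A ⊕ 0xC9 = 0xF3.
P2: E(K, 0x3A) = 0x4C; 0xDD ⊕ 0x4C = 0x91.
Blocks that differ from the original plaintext: P1, P2.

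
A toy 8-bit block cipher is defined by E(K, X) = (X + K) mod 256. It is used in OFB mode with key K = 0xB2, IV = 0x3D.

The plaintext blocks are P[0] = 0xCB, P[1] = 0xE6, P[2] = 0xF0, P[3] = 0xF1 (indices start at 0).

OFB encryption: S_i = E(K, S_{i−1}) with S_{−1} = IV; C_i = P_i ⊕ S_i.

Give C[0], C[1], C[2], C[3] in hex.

C[0] = 0x24, C[1] = 0x47, C[2] = 0xA3, C[3] = 0xF4

C[0]: S = E(K, 0x3D) = 0xEF; 0xCB ⊕ 0xEF = 0x24.
C[1]: S = E(K, 0xEF) = 0xA1; 0xE6 ⊕ 0xA1 = 0x47.
C[2]: S = E(K, 0xA1) = 0x53; 0xF0 ⊕ 0x53 = 0xA3.
C[3]: S = E(K, 0x53) = 0x05; 0xF1 ⊕ 0x05 = 0xF4.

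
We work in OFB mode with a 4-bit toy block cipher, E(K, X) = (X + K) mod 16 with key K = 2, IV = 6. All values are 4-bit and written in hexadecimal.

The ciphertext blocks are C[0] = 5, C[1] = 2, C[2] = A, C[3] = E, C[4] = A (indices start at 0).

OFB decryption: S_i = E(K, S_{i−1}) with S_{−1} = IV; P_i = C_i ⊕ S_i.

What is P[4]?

P[4] = A

P[0]: S = E(K, 6) = 8; 5 ⊕ 8 = D.
P[1]: S = E(K, 8) = A; 2 ⊕ A = 8.
P[2]: S = E(K, A) = C; A ⊕ C = 6.
P[3]: S = E(K, C) = E; E ⊕ E = 0.
P[4]: S = E(K, E) = 0; A ⊕ 0 = A.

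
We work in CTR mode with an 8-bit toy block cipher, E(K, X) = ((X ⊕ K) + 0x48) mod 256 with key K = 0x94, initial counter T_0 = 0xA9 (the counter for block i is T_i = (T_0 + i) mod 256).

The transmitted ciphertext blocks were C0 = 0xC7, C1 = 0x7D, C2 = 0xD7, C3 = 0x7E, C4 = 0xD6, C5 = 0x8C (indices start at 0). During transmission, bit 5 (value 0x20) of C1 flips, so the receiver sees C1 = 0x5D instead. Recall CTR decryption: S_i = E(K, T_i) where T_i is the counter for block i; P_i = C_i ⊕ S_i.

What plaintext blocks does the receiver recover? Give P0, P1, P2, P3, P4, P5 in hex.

Only C1 changed, to 0x5D. In CTR, a change in C_i flips the same bit in P_i only; the keystream is unaffected. Decrypting the received ciphertext:
P0: T = 0xA9, S = E(K, T) = 0x85; 0xC7 ⊕ 0x85 = 0x42.
P1: T = 0xAA, S = E(K, T) = 0x86; 0x5D ⊕ 0x86 = 0xDB.
P2: T = 0xAB, S = E(K, T) = 0x87; 0xD7 ⊕ 0x87 = 0x50.
P3: T = 0xAC, S = E(K, T) = 0x80; 0x7E ⊕ 0x80 = 0xFE.
P4: T = 0xAD, S = E(K, T) = 0x81; 0xD6 ⊕ 0x81 = 0x57.
P5: T = 0xAE, S = E(K, T) = 0x82; 0x8C ⊕ 0x82 = 0x0E.
Blocks that differ from the original plaintext: P1.

P0 = 0x42, P1 = 0xDB, P2 = 0x50, P3 = 0xFE, P4 = 0x57, P5 = 0x0E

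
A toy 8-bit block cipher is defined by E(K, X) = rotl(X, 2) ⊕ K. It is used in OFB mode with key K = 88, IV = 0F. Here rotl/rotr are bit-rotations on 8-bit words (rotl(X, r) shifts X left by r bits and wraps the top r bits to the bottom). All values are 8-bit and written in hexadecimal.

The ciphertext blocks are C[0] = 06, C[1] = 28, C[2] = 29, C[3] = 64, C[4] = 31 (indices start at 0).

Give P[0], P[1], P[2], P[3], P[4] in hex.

OFB decryption: S_i = E(K, S_{i−1}) with S_{−1} = IV; P_i = C_i ⊕ S_i.
P[0]: S = E(K, 0F) = B4; 06 ⊕ B4 = B2.
P[1]: S = E(K, B4) = 5A; 28 ⊕ 5A = 72.
P[2]: S = E(K, 5A) = E1; 29 ⊕ E1 = C8.
P[3]: S = E(K, E1) = 0F; 64 ⊕ 0F = 6B.
P[4]: S = E(K, 0F) = B4; 31 ⊕ B4 = 85.

P[0] = B2, P[1] = 72, P[2] = C8, P[3] = 6B, P[4] = 85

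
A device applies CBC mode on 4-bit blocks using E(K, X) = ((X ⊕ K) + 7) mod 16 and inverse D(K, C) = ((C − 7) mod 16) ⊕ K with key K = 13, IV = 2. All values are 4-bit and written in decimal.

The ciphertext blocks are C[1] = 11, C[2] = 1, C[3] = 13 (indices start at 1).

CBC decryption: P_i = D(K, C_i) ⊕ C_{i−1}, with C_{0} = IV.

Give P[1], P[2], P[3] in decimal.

P[1] = 11, P[2] = 12, P[3] = 10

P[1]: D(K, 11) = 9; 9 ⊕ 2 = 11.
P[2]: D(K, 1) = 7; 7 ⊕ 11 = 12.
P[3]: D(K, 13) = 11; 11 ⊕ 1 = 10.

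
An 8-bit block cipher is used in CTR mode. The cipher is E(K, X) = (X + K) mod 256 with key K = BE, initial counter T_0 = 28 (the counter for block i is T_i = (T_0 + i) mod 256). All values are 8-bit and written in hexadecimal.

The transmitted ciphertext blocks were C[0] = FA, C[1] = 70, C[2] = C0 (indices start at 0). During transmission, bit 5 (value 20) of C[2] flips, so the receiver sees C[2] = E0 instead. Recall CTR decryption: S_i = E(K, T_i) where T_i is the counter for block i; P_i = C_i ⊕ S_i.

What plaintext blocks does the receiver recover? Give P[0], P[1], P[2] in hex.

P[0] = 1C, P[1] = 97, P[2] = 08

Only C[2] changed, to E0. In CTR, a change in C_i flips the same bit in P_i only; the keystream is unaffected. Decrypting the received ciphertext:
P[0]: T = 28, S = E(K, T) = E6; FA ⊕ E6 = 1C.
P[1]: T = 29, S = E(K, T) = E7; 70 ⊕ E7 = 97.
P[2]: T = 2A, S = E(K, T) = E8; E0 ⊕ E8 = 08.
Blocks that differ from the original plaintext: P[2].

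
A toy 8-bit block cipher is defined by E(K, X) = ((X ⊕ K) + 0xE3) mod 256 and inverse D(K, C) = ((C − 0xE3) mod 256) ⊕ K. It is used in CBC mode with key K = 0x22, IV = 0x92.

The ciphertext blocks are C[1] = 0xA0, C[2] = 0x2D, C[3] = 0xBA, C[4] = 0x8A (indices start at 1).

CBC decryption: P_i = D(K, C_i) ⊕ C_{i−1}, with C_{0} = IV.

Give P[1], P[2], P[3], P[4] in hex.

P[1]: D(K, 0xA0) = 0x9F; 0x9F ⊕ 0x92 = 0x0D.
P[2]: D(K, 0x2D) = 0x68; 0x68 ⊕ 0xA0 = 0xC8.
P[3]: D(K, 0xBA) = 0xF5; 0xF5 ⊕ 0x2D = 0xD8.
P[4]: D(K, 0x8A) = 0x85; 0x85 ⊕ 0xBA = 0x3F.

P[1] = 0x0D, P[2] = 0xC8, P[3] = 0xD8, P[4] = 0x3F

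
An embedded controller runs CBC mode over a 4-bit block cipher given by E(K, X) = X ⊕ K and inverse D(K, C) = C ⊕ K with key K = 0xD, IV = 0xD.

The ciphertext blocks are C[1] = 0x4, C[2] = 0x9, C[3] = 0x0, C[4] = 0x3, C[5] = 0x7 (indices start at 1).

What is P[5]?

P[5] = 0x9

CBC decryption: P_i = D(K, C_i) ⊕ C_{i−1}, with C_{0} = IV.
P[5]: D(K, 0x7) = 0xA; 0xA ⊕ 0x3 = 0x9.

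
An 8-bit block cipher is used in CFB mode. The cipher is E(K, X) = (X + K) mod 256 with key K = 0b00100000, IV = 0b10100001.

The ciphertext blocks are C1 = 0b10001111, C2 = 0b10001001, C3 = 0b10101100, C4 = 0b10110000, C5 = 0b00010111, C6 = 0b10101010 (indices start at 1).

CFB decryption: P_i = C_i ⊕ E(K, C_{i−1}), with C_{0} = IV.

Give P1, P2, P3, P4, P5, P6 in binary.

P1 = 0b01001110, P2 = 0b00100110, P3 = 0b00000101, P4 = 0b01111100, P5 = 0b11000111, P6 = 0b10011101

P1: E(K, 0b10100001) = 0b11000001; 0b10001111 ⊕ 0b11000001 = 0b01001110.
P2: E(K, 0b10001111) = 0b10101111; 0b10001001 ⊕ 0b10101111 = 0b00100110.
P3: E(K, 0b10001001) = 0b10101001; 0b10101100 ⊕ 0b10101001 = 0b00000101.
P4: E(K, 0b10101100) = 0b11001100; 0b10110000 ⊕ 0b11001100 = 0b01111100.
P5: E(K, 0b10110000) = 0b11010000; 0b00010111 ⊕ 0b11010000 = 0b11000111.
P6: E(K, 0b00010111) = 0b00110111; 0b10101010 ⊕ 0b00110111 = 0b10011101.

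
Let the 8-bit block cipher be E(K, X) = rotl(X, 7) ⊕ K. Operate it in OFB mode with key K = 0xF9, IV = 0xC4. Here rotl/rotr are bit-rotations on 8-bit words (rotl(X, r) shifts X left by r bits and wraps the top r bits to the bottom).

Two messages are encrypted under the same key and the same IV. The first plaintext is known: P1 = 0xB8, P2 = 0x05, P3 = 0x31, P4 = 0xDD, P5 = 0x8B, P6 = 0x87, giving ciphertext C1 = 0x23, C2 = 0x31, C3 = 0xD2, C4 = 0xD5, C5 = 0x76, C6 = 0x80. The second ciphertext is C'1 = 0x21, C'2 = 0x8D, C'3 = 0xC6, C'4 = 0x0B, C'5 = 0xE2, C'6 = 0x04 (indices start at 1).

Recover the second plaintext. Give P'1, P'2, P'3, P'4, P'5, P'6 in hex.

In OFB with a reused IV, both messages share the same keystream S_i, so C_i ⊕ C'_i = P_i ⊕ P'_i and thus P'_i = P_i ⊕ C_i ⊕ C'_i.
P'1: 0xB8 ⊕ 0x23 ⊕ 0x21 = 0xBA.
P'2: 0x05 ⊕ 0x31 ⊕ 0x8D = 0xB9.
P'3: 0x31 ⊕ 0xD2 ⊕ 0xC6 = 0x25.
P'4: 0xDD ⊕ 0xD5 ⊕ 0x0B = 0x03.
P'5: 0x8B ⊕ 0x76 ⊕ 0xE2 = 0x1F.
P'6: 0x87 ⊕ 0x80 ⊕ 0x04 = 0x03.

P'1 = 0xBA, P'2 = 0xB9, P'3 = 0x25, P'4 = 0x03, P'5 = 0x1F, P'6 = 0x03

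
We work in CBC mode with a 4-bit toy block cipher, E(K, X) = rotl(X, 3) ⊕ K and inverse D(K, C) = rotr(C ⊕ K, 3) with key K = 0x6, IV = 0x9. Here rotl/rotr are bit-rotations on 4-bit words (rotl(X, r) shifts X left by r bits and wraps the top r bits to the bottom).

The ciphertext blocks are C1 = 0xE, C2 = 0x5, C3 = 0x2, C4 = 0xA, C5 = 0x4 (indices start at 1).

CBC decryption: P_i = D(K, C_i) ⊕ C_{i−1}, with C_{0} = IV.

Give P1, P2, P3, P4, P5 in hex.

P1 = 0x8, P2 = 0x8, P3 = 0xD, P4 = 0xB, P5 = 0xE

P1: D(K, 0xE) = 0x1; 0x1 ⊕ 0x9 = 0x8.
P2: D(K, 0x5) = 0x6; 0x6 ⊕ 0xE = 0x8.
P3: D(K, 0x2) = 0x8; 0x8 ⊕ 0x5 = 0xD.
P4: D(K, 0xA) = 0x9; 0x9 ⊕ 0x2 = 0xB.
P5: D(K, 0x4) = 0x4; 0x4 ⊕ 0xA = 0xE.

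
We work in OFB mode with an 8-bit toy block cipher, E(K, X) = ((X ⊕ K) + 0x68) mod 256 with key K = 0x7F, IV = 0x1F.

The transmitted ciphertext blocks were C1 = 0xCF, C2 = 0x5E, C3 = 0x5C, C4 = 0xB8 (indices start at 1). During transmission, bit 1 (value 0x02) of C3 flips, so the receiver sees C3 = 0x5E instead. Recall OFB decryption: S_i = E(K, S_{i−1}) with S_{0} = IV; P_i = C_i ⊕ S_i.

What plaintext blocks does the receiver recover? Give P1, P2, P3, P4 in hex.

P1 = 0x07, P2 = 0x41, P3 = 0x96, P4 = 0xA7

Only C3 changed, to 0x5E. In OFB, a change in C_i flips the same bit in P_i only; the keystream is unaffected. Decrypting the received ciphertext:
P1: S = E(K, 0x1F) = 0xC8; 0xCF ⊕ 0xC8 = 0x07.
P2: S = E(K, 0xC8) = 0x1F; 0x5E ⊕ 0x1F = 0x41.
P3: S = E(K, 0x1F) = 0xC8; 0x5E ⊕ 0xC8 = 0x96.
P4: S = E(K, 0xC8) = 0x1F; 0xB8 ⊕ 0x1F = 0xA7.
Blocks that differ from the original plaintext: P3.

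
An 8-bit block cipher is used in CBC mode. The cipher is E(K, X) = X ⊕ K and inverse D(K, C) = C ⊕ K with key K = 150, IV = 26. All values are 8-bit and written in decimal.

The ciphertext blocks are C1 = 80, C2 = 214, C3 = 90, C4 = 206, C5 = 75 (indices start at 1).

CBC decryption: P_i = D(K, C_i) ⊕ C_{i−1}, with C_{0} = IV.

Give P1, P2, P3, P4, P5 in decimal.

P1: D(K, 80) = 198; 198 ⊕ 26 = 220.
P2: D(K, 214) = 64; 64 ⊕ 80 = 16.
P3: D(K, 90) = 204; 204 ⊕ 214 = 26.
P4: D(K, 206) = 88; 88 ⊕ 90 = 2.
P5: D(K, 75) = 221; 221 ⊕ 206 = 19.

P1 = 220, P2 = 16, P3 = 26, P4 = 2, P5 = 19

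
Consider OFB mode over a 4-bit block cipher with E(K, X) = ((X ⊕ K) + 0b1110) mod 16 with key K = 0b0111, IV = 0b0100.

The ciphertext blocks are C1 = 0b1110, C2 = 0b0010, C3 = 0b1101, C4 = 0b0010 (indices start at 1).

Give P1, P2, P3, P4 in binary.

OFB decryption: S_i = E(K, S_{i−1}) with S_{0} = IV; P_i = C_i ⊕ S_i.
P1: S = E(K, 0b0100) = 0b0001; 0b1110 ⊕ 0b0001 = 0b1111.
P2: S = E(K, 0b0001) = 0b0100; 0b0010 ⊕ 0b0100 = 0b0110.
P3: S = E(K, 0b0100) = 0b0001; 0b1101 ⊕ 0b0001 = 0b1100.
P4: S = E(K, 0b0001) = 0b0100; 0b0010 ⊕ 0b0100 = 0b0110.

P1 = 0b1111, P2 = 0b0110, P3 = 0b1100, P4 = 0b0110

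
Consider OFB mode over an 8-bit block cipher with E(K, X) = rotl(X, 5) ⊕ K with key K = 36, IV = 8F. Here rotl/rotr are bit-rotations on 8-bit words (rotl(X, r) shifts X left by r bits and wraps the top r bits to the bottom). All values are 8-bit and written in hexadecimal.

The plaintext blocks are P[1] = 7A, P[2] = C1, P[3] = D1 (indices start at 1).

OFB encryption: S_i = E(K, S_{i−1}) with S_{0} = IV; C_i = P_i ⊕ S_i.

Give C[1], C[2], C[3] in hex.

C[1]: S = E(K, 8F) = C7; 7A ⊕ C7 = BD.
C[2]: S = E(K, C7) = CE; C1 ⊕ CE = 0F.
C[3]: S = E(K, CE) = EF; D1 ⊕ EF = 3E.

C[1] = BD, C[2] = 0F, C[3] = 3E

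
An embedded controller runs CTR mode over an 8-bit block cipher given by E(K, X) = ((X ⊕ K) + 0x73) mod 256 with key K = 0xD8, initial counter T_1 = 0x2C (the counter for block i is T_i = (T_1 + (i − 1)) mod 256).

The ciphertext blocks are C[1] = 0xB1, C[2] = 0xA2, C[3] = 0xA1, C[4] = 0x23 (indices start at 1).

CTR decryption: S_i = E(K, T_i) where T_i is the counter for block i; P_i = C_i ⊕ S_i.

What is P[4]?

P[4]: T = 0x2F, S = E(K, T) = 0x6A; 0x23 ⊕ 0x6A = 0x49.

P[4] = 0x49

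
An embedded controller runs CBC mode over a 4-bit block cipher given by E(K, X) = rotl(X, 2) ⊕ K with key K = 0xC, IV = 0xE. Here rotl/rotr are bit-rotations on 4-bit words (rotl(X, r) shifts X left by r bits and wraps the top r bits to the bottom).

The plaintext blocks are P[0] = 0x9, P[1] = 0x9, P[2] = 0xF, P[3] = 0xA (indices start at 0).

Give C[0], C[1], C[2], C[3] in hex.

C[0] = 0x1, C[1] = 0xE, C[2] = 0x8, C[3] = 0x4

CBC encryption: C_i = E(K, P_i ⊕ C_{i−1}), with C_{−1} = IV.
C[0]: P[0] ⊕ 0xE = 0x7; E(K, 0x7) = 0x1.
C[1]: P[1] ⊕ 0x1 = 0x8; E(K, 0x8) = 0xE.
C[2]: P[2] ⊕ 0xE = 0x1; E(K, 0x1) = 0x8.
C[3]: P[3] ⊕ 0x8 = 0x2; E(K, 0x2) = 0x4.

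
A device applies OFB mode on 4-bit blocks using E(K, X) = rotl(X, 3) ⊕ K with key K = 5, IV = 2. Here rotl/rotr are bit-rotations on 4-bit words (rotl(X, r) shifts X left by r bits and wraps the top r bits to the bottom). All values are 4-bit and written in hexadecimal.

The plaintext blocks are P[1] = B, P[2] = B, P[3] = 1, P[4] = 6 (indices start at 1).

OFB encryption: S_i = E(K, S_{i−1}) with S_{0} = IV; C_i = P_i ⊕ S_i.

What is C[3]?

C[3] = F

C[1]: S = E(K, 2) = 4; B ⊕ 4 = F.
C[2]: S = E(K, 4) = 7; B ⊕ 7 = C.
C[3]: S = E(K, 7) = E; 1 ⊕ E = F.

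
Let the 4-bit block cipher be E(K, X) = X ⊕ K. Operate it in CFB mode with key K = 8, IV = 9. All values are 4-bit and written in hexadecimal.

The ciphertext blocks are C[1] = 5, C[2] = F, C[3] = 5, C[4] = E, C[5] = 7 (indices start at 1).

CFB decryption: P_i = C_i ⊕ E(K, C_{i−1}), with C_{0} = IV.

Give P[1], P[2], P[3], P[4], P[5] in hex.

P[1] = 4, P[2] = 2, P[3] = 2, P[4] = 3, P[5] = 1

P[1]: E(K, 9) = 1; 5 ⊕ 1 = 4.
P[2]: E(K, 5) = D; F ⊕ D = 2.
P[3]: E(K, F) = 7; 5 ⊕ 7 = 2.
P[4]: E(K, 5) = D; E ⊕ D = 3.
P[5]: E(K, E) = 6; 7 ⊕ 6 = 1.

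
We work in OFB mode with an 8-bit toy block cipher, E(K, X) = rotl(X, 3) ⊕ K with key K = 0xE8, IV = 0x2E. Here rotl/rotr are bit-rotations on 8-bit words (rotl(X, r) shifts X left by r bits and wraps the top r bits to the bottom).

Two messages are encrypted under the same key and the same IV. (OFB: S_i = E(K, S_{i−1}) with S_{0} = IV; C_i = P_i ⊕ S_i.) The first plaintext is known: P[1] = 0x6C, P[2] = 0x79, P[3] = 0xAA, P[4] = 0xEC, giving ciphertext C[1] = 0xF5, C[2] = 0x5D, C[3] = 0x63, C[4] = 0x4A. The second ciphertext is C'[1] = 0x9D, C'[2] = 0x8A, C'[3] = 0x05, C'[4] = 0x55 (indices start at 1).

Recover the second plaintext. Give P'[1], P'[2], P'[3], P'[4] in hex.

P'[1] = 0x04, P'[2] = 0xAE, P'[3] = 0xCC, P'[4] = 0xF3

In OFB with a reused IV, both messages share the same keystream S_i, so C_i ⊕ C'_i = P_i ⊕ P'_i and thus P'_i = P_i ⊕ C_i ⊕ C'_i.
P'[1]: 0x6C ⊕ 0xF5 ⊕ 0x9D = 0x04.
P'[2]: 0x79 ⊕ 0x5D ⊕ 0x8A = 0xAE.
P'[3]: 0xAA ⊕ 0x63 ⊕ 0x05 = 0xCC.
P'[4]: 0xEC ⊕ 0x4A ⊕ 0x55 = 0xF3.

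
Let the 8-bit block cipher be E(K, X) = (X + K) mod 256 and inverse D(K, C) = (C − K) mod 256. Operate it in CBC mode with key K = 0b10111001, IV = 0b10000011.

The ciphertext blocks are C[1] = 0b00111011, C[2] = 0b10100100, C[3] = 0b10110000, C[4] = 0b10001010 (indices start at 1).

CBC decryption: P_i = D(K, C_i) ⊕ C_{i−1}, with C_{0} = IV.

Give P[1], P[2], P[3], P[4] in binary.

P[1] = 0b00000001, P[2] = 0b11010000, P[3] = 0b01010011, P[4] = 0b01100001

P[1]: D(K, 0b00111011) = 0b10000010; 0b10000010 ⊕ 0b10000011 = 0b00000001.
P[2]: D(K, 0b10100100) = 0b11101011; 0b11101011 ⊕ 0b00111011 = 0b11010000.
P[3]: D(K, 0b10110000) = 0b11110111; 0b11110111 ⊕ 0b10100100 = 0b01010011.
P[4]: D(K, 0b10001010) = 0b11010001; 0b11010001 ⊕ 0b10110000 = 0b01100001.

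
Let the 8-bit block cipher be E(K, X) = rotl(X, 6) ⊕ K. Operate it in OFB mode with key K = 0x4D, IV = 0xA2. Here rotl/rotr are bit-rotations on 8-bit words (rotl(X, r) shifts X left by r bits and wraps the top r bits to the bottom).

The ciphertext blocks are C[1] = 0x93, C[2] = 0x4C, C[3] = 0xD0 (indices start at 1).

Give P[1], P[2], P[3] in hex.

P[1] = 0x76, P[2] = 0x78, P[3] = 0x90

OFB decryption: S_i = E(K, S_{i−1}) with S_{0} = IV; P_i = C_i ⊕ S_i.
P[1]: S = E(K, 0xA2) = 0xE5; 0x93 ⊕ 0xE5 = 0x76.
P[2]: S = E(K, 0xE5) = 0x34; 0x4C ⊕ 0x34 = 0x78.
P[3]: S = E(K, 0x34) = 0x40; 0xD0 ⊕ 0x40 = 0x90.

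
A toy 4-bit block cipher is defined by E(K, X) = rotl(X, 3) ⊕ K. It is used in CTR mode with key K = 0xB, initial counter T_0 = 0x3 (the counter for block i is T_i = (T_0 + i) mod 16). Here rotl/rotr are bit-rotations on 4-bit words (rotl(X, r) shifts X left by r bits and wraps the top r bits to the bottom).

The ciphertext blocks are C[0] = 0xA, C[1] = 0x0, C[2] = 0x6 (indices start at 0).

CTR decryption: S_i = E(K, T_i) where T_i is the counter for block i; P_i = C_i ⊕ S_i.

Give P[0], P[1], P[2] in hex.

P[0]: T = 0x3, S = E(K, T) = 0x2; 0xA ⊕ 0x2 = 0x8.
P[1]: T = 0x4, S = E(K, T) = 0x9; 0x0 ⊕ 0x9 = 0x9.
P[2]: T = 0x5, S = E(K, T) = 0x1; 0x6 ⊕ 0x1 = 0x7.

P[0] = 0x8, P[1] = 0x9, P[2] = 0x7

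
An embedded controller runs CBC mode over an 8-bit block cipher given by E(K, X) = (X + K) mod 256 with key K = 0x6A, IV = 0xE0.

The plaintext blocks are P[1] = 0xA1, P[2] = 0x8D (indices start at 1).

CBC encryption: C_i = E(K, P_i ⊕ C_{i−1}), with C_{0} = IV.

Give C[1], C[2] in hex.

C[1] = 0xAB, C[2] = 0x90

C[1]: P[1] ⊕ 0xE0 = 0x41; E(K, 0x41) = 0xAB.
C[2]: P[2] ⊕ 0xAB = 0x26; E(K, 0x26) = 0x90.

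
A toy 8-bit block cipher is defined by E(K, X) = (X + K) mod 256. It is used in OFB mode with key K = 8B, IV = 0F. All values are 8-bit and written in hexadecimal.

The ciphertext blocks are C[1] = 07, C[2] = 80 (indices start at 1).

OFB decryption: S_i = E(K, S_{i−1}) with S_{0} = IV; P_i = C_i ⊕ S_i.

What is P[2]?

P[1]: S = E(K, 0F) = 9A; 07 ⊕ 9A = 9D.
P[2]: S = E(K, 9A) = 25; 80 ⊕ 25 = A5.

P[2] = A5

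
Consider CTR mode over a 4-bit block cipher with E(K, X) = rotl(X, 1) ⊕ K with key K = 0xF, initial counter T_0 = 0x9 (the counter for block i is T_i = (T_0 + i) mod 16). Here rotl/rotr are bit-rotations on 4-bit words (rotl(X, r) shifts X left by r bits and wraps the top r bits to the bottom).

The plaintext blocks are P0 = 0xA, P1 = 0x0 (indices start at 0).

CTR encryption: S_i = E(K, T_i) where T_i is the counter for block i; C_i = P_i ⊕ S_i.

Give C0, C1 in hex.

C0: T = 0x9, S = E(K, T) = 0xC; 0xA ⊕ 0xC = 0x6.
C1: T = 0xA, S = E(K, T) = 0xA; 0x0 ⊕ 0xA = 0xA.

C0 = 0x6, C1 = 0xA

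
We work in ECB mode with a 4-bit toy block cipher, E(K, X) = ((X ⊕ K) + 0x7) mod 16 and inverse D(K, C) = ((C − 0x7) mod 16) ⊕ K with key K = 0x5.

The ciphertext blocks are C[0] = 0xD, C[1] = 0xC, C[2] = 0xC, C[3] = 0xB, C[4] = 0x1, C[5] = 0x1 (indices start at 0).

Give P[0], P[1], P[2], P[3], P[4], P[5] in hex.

ECB decryption: P_i = D(K, C_i).
P[0]: D(K, 0xD) = 0x3.
P[1]: D(K, 0xC) = 0x0.
P[2]: D(K, 0xC) = 0x0.
P[3]: D(K, 0xB) = 0x1.
P[4]: D(K, 0x1) = 0xF.
P[5]: D(K, 0x1) = 0xF.

P[0] = 0x3, P[1] = 0x0, P[2] = 0x0, P[3] = 0x1, P[4] = 0xF, P[5] = 0xF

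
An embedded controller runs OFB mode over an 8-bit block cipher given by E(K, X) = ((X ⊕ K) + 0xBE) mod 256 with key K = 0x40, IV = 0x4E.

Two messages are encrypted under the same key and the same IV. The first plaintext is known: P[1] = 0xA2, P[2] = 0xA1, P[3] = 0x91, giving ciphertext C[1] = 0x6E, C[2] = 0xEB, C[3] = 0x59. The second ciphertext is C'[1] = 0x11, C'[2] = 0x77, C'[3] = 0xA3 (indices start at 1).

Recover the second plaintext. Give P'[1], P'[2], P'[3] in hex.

P'[1] = 0xDD, P'[2] = 0x3D, P'[3] = 0x6B

In OFB with a reused IV, both messages share the same keystream S_i, so C_i ⊕ C'_i = P_i ⊕ P'_i and thus P'_i = P_i ⊕ C_i ⊕ C'_i.
P'[1]: 0xA2 ⊕ 0x6E ⊕ 0x11 = 0xDD.
P'[2]: 0xA1 ⊕ 0xEB ⊕ 0x77 = 0x3D.
P'[3]: 0x91 ⊕ 0x59 ⊕ 0xA3 = 0x6B.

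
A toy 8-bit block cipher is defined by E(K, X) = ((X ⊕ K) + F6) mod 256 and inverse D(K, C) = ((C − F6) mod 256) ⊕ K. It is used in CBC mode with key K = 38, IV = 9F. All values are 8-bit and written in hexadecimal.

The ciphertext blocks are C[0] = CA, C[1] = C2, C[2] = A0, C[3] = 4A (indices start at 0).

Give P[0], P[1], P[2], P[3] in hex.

P[0] = 73, P[1] = 3E, P[2] = 50, P[3] = CC

CBC decryption: P_i = D(K, C_i) ⊕ C_{i−1}, with C_{−1} = IV.
P[0]: D(K, CA) = EC; EC ⊕ 9F = 73.
P[1]: D(K, C2) = F4; F4 ⊕ CA = 3E.
P[2]: D(K, A0) = 92; 92 ⊕ C2 = 50.
P[3]: D(K, 4A) = 6C; 6C ⊕ A0 = CC.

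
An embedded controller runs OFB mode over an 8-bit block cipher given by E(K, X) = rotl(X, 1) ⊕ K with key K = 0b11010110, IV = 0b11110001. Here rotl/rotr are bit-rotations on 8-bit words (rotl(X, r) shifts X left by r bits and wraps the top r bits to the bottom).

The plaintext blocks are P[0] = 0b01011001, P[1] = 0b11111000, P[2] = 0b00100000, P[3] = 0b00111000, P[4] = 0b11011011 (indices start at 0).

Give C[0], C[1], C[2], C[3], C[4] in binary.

C[0] = 0b01101100, C[1] = 0b01000100, C[2] = 0b10001111, C[3] = 0b10110001, C[4] = 0b00011110

OFB encryption: S_i = E(K, S_{i−1}) with S_{−1} = IV; C_i = P_i ⊕ S_i.
C[0]: S = E(K, 0b11110001) = 0b00110101; 0b01011001 ⊕ 0b00110101 = 0b01101100.
C[1]: S = E(K, 0b00110101) = 0b10111100; 0b11111000 ⊕ 0b10111100 = 0b01000100.
C[2]: S = E(K, 0b10111100) = 0b10101111; 0b00100000 ⊕ 0b10101111 = 0b10001111.
C[3]: S = E(K, 0b10101111) = 0b10001001; 0b00111000 ⊕ 0b10001001 = 0b10110001.
C[4]: S = E(K, 0b10001001) = 0b11000101; 0b11011011 ⊕ 0b11000101 = 0b00011110.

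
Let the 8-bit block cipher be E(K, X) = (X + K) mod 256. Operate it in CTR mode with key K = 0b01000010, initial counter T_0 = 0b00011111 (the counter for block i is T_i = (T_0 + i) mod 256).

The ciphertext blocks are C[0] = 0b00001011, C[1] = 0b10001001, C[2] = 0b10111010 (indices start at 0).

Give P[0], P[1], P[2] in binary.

P[0] = 0b01101010, P[1] = 0b11101011, P[2] = 0b11011001

CTR decryption: S_i = E(K, T_i) where T_i is the counter for block i; P_i = C_i ⊕ S_i.
P[0]: T = 0b00011111, S = E(K, T) = 0b01100001; 0b00001011 ⊕ 0b01100001 = 0b01101010.
P[1]: T = 0b00100000, S = E(K, T) = 0b01100010; 0b10001001 ⊕ 0b01100010 = 0b11101011.
P[2]: T = 0b00100001, S = E(K, T) = 0b01100011; 0b10111010 ⊕ 0b01100011 = 0b11011001.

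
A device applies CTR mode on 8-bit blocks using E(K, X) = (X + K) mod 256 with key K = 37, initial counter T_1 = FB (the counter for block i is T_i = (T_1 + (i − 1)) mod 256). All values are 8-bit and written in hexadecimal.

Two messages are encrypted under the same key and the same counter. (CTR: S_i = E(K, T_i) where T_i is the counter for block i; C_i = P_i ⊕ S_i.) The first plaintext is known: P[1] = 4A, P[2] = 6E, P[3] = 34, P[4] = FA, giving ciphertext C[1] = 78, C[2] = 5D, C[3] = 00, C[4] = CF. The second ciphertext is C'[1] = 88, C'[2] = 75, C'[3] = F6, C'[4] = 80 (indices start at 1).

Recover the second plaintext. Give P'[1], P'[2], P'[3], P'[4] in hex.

In CTR with a reused counter, both messages share the same keystream S_i, so C_i ⊕ C'_i = P_i ⊕ P'_i and thus P'_i = P_i ⊕ C_i ⊕ C'_i.
P'[1]: 4A ⊕ 78 ⊕ 88 = BA.
P'[2]: 6E ⊕ 5D ⊕ 75 = 46.
P'[3]: 34 ⊕ 00 ⊕ F6 = C2.
P'[4]: FA ⊕ CF ⊕ 80 = B5.

P'[1] = BA, P'[2] = 46, P'[3] = C2, P'[4] = B5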